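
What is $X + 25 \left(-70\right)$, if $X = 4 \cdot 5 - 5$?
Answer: $-1735$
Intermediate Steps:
$X = 15$ ($X = 20 - 5 = 15$)
$X + 25 \left(-70\right) = 15 + 25 \left(-70\right) = 15 - 1750 = -1735$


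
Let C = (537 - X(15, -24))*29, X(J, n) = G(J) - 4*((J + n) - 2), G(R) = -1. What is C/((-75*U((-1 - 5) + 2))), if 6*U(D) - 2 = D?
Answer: 14326/25 ≈ 573.04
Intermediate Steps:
U(D) = ⅓ + D/6
X(J, n) = 7 - 4*J - 4*n (X(J, n) = -1 - 4*((J + n) - 2) = -1 - 4*(-2 + J + n) = -1 + (8 - 4*J - 4*n) = 7 - 4*J - 4*n)
C = 14326 (C = (537 - (7 - 4*15 - 4*(-24)))*29 = (537 - (7 - 60 + 96))*29 = (537 - 1*43)*29 = (537 - 43)*29 = 494*29 = 14326)
C/((-75*U((-1 - 5) + 2))) = 14326/((-75*(⅓ + ((-1 - 5) + 2)/6))) = 14326/((-75*(⅓ + (-6 + 2)/6))) = 14326/((-75*(⅓ + (⅙)*(-4)))) = 14326/((-75*(⅓ - ⅔))) = 14326/((-75*(-⅓))) = 14326/25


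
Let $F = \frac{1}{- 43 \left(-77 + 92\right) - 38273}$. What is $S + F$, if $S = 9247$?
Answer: $\frac{359874745}{38918} \approx 9247.0$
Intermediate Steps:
$F = - \frac{1}{38918}$ ($F = \frac{1}{\left(-43\right) 15 - 38273} = \frac{1}{-645 - 38273} = \frac{1}{-38918} = - \frac{1}{38918} \approx -2.5695 \cdot 10^{-5}$)
$S + F = 9247 - \frac{1}{38918} = \frac{359874745}{38918}$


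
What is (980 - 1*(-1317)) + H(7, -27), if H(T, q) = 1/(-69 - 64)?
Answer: 305500/133 ≈ 2297.0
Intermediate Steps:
H(T, q) = -1/133 (H(T, q) = 1/(-133) = -1/133)
(980 - 1*(-1317)) + H(7, -27) = (980 - 1*(-1317)) - 1/133 = (980 + 1317) - 1/133 = 2297 - 1/133 = 305500/133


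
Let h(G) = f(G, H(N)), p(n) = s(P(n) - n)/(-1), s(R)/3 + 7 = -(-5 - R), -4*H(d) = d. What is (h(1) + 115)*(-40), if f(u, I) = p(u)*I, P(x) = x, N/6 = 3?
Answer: -3520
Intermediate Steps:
N = 18 (N = 6*3 = 18)
H(d) = -d/4
s(R) = -6 + 3*R (s(R) = -21 + 3*(-(-5 - R)) = -21 + 3*(5 + R) = -21 + (15 + 3*R) = -6 + 3*R)
p(n) = 6 (p(n) = (-6 + 3*(n - n))/(-1) = (-6 + 3*0)*(-1) = (-6 + 0)*(-1) = -6*(-1) = 6)
f(u, I) = 6*I
h(G) = -27 (h(G) = 6*(-¼*18) = 6*(-9/2) = -27)
(h(1) + 115)*(-40) = (-27 + 115)*(-40) = 88*(-40) = -3520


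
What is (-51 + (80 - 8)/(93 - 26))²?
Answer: 11189025/4489 ≈ 2492.5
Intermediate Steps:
(-51 + (80 - 8)/(93 - 26))² = (-51 + 72/67)² = (-3345/67)² = 11189025/4489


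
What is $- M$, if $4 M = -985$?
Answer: $\frac{985}{4} \approx 246.25$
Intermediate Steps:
$M = - \frac{985}{4}$ ($M = \frac{1}{4} \left(-985\right) = - \frac{985}{4} \approx -246.25$)
$- M = \left(-1\right) \left(- \frac{985}{4}\right) = \frac{985}{4}$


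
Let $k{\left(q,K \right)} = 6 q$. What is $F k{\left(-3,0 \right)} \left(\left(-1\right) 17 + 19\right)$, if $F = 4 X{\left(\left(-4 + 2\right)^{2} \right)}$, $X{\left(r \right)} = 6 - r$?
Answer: $-288$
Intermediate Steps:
$F = 8$ ($F = 4 \left(6 - \left(-4 + 2\right)^{2}\right) = 4 \left(6 - \left(-2\right)^{2}\right) = 4 \left(6 - 4\right) = 4 \cdot 2 = 8$)
$F k{\left(-3,0 \right)} \left(\left(-1\right) 17 + 19\right) = 8 \cdot 6 \left(-3\right) \left(\left(-1\right) 17 + 19\right) = 8 \left(- 18 \left(-17 + 19\right)\right) = 8 \left(\left(-18\right) 2\right) = 8 \left(-36\right) = -288$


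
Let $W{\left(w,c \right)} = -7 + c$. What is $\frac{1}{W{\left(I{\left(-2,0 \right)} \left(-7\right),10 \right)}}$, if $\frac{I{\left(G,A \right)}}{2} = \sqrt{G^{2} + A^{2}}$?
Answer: $\frac{1}{3} \approx 0.33333$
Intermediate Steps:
$I{\left(G,A \right)} = 2 \sqrt{A^{2} + G^{2}}$ ($I{\left(G,A \right)} = 2 \sqrt{G^{2} + A^{2}} = 2 \sqrt{A^{2} + G^{2}}$)
$\frac{1}{W{\left(I{\left(-2,0 \right)} \left(-7\right),10 \right)}} = \frac{1}{-7 + 10} = \frac{1}{3}$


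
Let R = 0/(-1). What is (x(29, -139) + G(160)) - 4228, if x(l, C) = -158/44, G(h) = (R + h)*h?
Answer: 470105/22 ≈ 21368.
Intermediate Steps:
R = 0 (R = 0*(-1) = 0)
G(h) = h**2 (G(h) = (0 + h)*h = h*h = h**2)
x(l, C) = -79/22 (x(l, C) = -158*1/44 = -79/22)
(x(29, -139) + G(160)) - 4228 = (-79/22 + 160**2) - 4228 = (-79/22 + 25600) - 4228 = 563121/22 - 4228 = 470105/22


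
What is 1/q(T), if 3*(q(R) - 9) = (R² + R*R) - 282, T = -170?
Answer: 3/57545 ≈ 5.2133e-5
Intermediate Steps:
q(R) = -85 + 2*R²/3 (q(R) = 9 + ((R² + R*R) - 282)/3 = 9 + ((R² + R²) - 282)/3 = 9 + (2*R² - 282)/3 = 9 + (-282 + 2*R²)/3 = 9 + (-94 + 2*R²/3) = -85 + 2*R²/3)
1/q(T) = 1/(-85 + (⅔)*(-170)²) = 1/(-85 + (⅔)*28900) = 1/(-85 + 57800/3) = 1/(57545/3) = 3/57545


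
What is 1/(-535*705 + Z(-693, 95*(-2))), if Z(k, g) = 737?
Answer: -1/376438 ≈ -2.6565e-6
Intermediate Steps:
1/(-535*705 + Z(-693, 95*(-2))) = 1/(-535*705 + 737) = 1/(-377175 + 737) = 1/(-376438) = -1/376438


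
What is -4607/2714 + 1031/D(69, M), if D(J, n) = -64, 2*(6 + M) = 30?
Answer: -1546491/86848 ≈ -17.807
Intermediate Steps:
M = 9 (M = -6 + (½)*30 = -6 + 15 = 9)
-4607/2714 + 1031/D(69, M) = -4607/2714 + 1031/(-64) = -4607*1/2714 + 1031*(-1/64) = -4607/2714 - 1031/64 = -1546491/86848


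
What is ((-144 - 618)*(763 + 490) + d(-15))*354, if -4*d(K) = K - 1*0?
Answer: -675985833/2 ≈ -3.3799e+8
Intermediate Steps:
d(K) = -K/4 (d(K) = -(K - 1*0)/4 = -(K + 0)/4 = -K/4)
((-144 - 618)*(763 + 490) + d(-15))*354 = ((-144 - 618)*(763 + 490) - ¼*(-15))*354 = (-762*1253 + 15/4)*354 = (-954786 + 15/4)*354 = -3819129/4*354 = -675985833/2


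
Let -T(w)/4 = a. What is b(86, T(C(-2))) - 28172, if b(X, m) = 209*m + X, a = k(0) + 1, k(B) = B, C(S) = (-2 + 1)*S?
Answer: -28922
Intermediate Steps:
C(S) = -S
a = 1 (a = 0 + 1 = 1)
T(w) = -4 (T(w) = -4*1 = -4)
b(X, m) = X + 209*m
b(86, T(C(-2))) - 28172 = (86 + 209*(-4)) - 28172 = (86 - 836) - 28172 = -750 - 28172 = -28922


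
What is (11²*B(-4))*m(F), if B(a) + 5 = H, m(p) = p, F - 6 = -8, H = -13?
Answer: 4356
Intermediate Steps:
F = -2 (F = 6 - 8 = -2)
B(a) = -18 (B(a) = -5 - 13 = -18)
(11²*B(-4))*m(F) = (11²*(-18))*(-2) = (121*(-18))*(-2) = -2178*(-2) = 4356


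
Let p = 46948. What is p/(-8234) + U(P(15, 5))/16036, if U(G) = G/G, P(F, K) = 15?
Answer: -376424947/66020212 ≈ -5.7017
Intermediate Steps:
U(G) = 1
p/(-8234) + U(P(15, 5))/16036 = 46948/(-8234) + 1/16036 = 46948*(-1/8234) + 1*(1/16036) = -23474/4117 + 1/16036 = -376424947/66020212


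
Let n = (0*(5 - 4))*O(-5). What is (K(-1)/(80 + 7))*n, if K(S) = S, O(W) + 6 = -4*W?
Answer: 0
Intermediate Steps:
O(W) = -6 - 4*W
n = 0 (n = (0*(5 - 4))*(-6 - 4*(-5)) = (0*1)*(-6 + 20) = 0*14 = 0)
(K(-1)/(80 + 7))*n = (-1/(80 + 7))*0 = (-1/87)*0 = ((1/87)*(-1))*0 = -1/87*0 = 0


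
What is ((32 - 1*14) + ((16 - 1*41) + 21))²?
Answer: 196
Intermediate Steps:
((32 - 1*14) + ((16 - 1*41) + 21))² = ((32 - 14) + ((16 - 41) + 21))² = (18 + (-25 + 21))² = (18 - 4)² = 14² = 196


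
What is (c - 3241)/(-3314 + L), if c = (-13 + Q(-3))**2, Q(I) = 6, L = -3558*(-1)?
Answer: -798/61 ≈ -13.082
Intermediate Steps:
L = 3558
c = 49 (c = (-13 + 6)**2 = (-7)**2 = 49)
(c - 3241)/(-3314 + L) = (49 - 3241)/(-3314 + 3558) = -3192/244 = -3192*1/244 = -798/61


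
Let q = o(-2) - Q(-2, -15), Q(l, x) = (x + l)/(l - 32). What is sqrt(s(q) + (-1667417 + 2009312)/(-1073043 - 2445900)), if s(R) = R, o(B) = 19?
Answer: sqrt(101280732432054)/2345962 ≈ 4.2899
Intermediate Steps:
Q(l, x) = (l + x)/(-32 + l)
q = 37/2 (q = 19 - (-2 - 15)/(-32 - 2) = 19 - (-17)/(-34) = 19 - (-1)*(-17)/34 = 19 - 1*1/2 = 19 - 1/2 = 37/2 ≈ 18.500)
sqrt(s(q) + (-1667417 + 2009312)/(-1073043 - 2445900)) = sqrt(37/2 + (-1667417 + 2009312)/(-1073043 - 2445900)) = sqrt(37/2 + 341895/(-3518943)) = sqrt(37/2 + 341895*(-1/3518943)) = sqrt(37/2 - 113965/1172981) = sqrt(43172367/2345962) = sqrt(101280732432054)/2345962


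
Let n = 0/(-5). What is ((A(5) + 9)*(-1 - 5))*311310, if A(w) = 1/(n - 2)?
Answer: -15876810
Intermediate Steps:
n = 0 (n = 0*(-1/5) = 0)
A(w) = -1/2 (A(w) = 1/(0 - 2) = 1/(-2) = -1/2)
((A(5) + 9)*(-1 - 5))*311310 = ((-1/2 + 9)*(-1 - 5))*311310 = ((17/2)*(-6))*311310 = -51*311310 = -15876810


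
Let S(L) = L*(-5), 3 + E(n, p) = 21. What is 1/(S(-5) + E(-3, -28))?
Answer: 1/43 ≈ 0.023256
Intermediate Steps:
E(n, p) = 18 (E(n, p) = -3 + 21 = 18)
S(L) = -5*L
1/(S(-5) + E(-3, -28)) = 1/(-5*(-5) + 18) = 1/(25 + 18) = 1/43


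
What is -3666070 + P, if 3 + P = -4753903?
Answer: -8419976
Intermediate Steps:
P = -4753906 (P = -3 - 4753903 = -4753906)
-3666070 + P = -3666070 - 4753906 = -8419976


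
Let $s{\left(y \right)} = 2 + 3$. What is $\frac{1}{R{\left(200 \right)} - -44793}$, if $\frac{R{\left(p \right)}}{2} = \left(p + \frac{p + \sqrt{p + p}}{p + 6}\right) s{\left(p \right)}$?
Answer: $\frac{103}{4820779} \approx 2.1366 \cdot 10^{-5}$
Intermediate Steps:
$s{\left(y \right)} = 5$
$R{\left(p \right)} = 10 p + \frac{10 \left(p + \sqrt{2} \sqrt{p}\right)}{6 + p}$ ($R{\left(p \right)} = 2 \left(p + \frac{p + \sqrt{p + p}}{p + 6}\right) 5 = 2 \left(p + \frac{p + \sqrt{2 p}}{6 + p}\right) 5 = 2 \left(p + \frac{p + \sqrt{2} \sqrt{p}}{6 + p}\right) 5 = 2 \left(5 p + \frac{5 \left(p + \sqrt{2} \sqrt{p}\right)}{6 + p}\right) = 10 p + \frac{10 \left(p + \sqrt{2} \sqrt{p}\right)}{6 + p}$)
$\frac{1}{R{\left(200 \right)} - -44793} = \frac{1}{\frac{10 \left(200^{2} + 7 \cdot 200 + \sqrt{2} \sqrt{200}\right)}{6 + 200} - -44793} = \frac{1}{\frac{10 \left(40000 + 1400 + \sqrt{2} \cdot 10 \sqrt{2}\right)}{206} + 44793} = \frac{1}{10 \cdot \frac{1}{206} \left(40000 + 1400 + 20\right) + 44793} = \frac{1}{10 \cdot \frac{1}{206} \cdot 41420 + 44793} = \frac{1}{\frac{207100}{103} + 44793} = \frac{1}{\frac{4820779}{103}} = \frac{103}{4820779}$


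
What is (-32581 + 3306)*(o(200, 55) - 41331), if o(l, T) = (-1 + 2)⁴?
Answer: 1209935750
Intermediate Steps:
o(l, T) = 1 (o(l, T) = 1⁴ = 1)
(-32581 + 3306)*(o(200, 55) - 41331) = (-32581 + 3306)*(1 - 41331) = -29275*(-41330) = 1209935750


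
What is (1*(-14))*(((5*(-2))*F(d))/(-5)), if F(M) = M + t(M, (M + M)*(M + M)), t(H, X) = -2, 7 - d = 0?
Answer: -140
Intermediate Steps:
d = 7 (d = 7 - 1*0 = 7 + 0 = 7)
F(M) = -2 + M (F(M) = M - 2 = -2 + M)
(1*(-14))*(((5*(-2))*F(d))/(-5)) = (1*(-14))*(((5*(-2))*(-2 + 7))/(-5)) = -14*(-10*5)*(-1)/5 = -(-700)*(-1)/5 = -14*10 = -140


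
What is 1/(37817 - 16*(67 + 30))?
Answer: 1/36265 ≈ 2.7575e-5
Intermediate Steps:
1/(37817 - 16*(67 + 30)) = 1/(37817 - 16*97) = 1/(37817 - 1552) = 1/36265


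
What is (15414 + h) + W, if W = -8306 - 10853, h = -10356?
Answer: -14101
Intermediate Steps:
W = -19159
(15414 + h) + W = (15414 - 10356) - 19159 = 5058 - 19159 = -14101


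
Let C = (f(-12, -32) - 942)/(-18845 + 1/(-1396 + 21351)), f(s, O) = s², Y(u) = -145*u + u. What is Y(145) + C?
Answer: -1308658215505/62675329 ≈ -20880.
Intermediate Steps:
Y(u) = -144*u
C = 2654015/62675329 (C = ((-12)² - 942)/(-18845 + 1/(-1396 + 21351)) = (144 - 942)/(-18845 + 1/19955) = -798/(-18845 + 1/19955) = -798/(-376051974/19955) = -798*(-19955/376051974) = 2654015/62675329 ≈ 0.042345)
Y(145) + C = -144*145 + 2654015/62675329 = -20880 + 2654015/62675329 = -1308658215505/62675329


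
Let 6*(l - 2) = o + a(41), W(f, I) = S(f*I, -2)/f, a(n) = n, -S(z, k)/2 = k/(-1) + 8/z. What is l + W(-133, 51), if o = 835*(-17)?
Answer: -2126314507/902139 ≈ -2357.0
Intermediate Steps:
S(z, k) = -16/z + 2*k (S(z, k) = -2*(k/(-1) + 8/z) = -2*(k*(-1) + 8/z) = -2*(-k + 8/z) = -16/z + 2*k)
o = -14195
W(f, I) = (-4 - 16/(I*f))/f (W(f, I) = (-16*1/(I*f) + 2*(-2))/f = (-16*1/(I*f) - 4)/f = (-16/(I*f) - 4)/f = (-4 - 16/(I*f))/f)
l = -2357 (l = 2 + (-14195 + 41)/6 = 2 + (⅙)*(-14154) = 2 - 2359 = -2357)
l + W(-133, 51) = -2357 + (-4/(-133) - 16/(51*(-133)²)) = -2357 + (-4*(-1/133) - 16*1/51*1/17689) = -2357 + (4/133 - 16/902139) = -2357 + 27116/902139 = -2126314507/902139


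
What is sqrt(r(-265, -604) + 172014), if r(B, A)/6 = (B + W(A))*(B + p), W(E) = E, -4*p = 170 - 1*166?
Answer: sqrt(1558938) ≈ 1248.6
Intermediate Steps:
p = -1 (p = -(170 - 1*166)/4 = -(170 - 166)/4 = -1/4*4 = -1)
r(B, A) = 6*(-1 + B)*(A + B) (r(B, A) = 6*((B + A)*(B - 1)) = 6*((A + B)*(-1 + B)) = 6*((-1 + B)*(A + B)) = 6*(-1 + B)*(A + B))
sqrt(r(-265, -604) + 172014) = sqrt((-6*(-604) - 6*(-265) + 6*(-265)**2 + 6*(-604)*(-265)) + 172014) = sqrt((3624 + 1590 + 6*70225 + 960360) + 172014) = sqrt((3624 + 1590 + 421350 + 960360) + 172014) = sqrt(1386924 + 172014) = sqrt(1558938)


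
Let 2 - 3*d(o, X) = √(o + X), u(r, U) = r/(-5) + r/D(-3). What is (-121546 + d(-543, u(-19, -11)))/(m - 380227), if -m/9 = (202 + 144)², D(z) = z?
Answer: 364636/4373013 + I*√119895/65595195 ≈ 0.083383 + 5.2787e-6*I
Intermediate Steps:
u(r, U) = -8*r/15 (u(r, U) = r/(-5) + r/(-3) = r*(-⅕) + r*(-⅓) = -r/5 - r/3 = -8*r/15)
d(o, X) = ⅔ - √(X + o)/3 (d(o, X) = ⅔ - √(o + X)/3 = ⅔ - √(X + o)/3)
m = -1077444 (m = -9*(202 + 144)² = -9*346² = -9*119716 = -1077444)
(-121546 + d(-543, u(-19, -11)))/(m - 380227) = (-121546 + (⅔ - √(-8/15*(-19) - 543)/3))/(-1077444 - 380227) = (-121546 + (⅔ - √(152/15 - 543)/3))/(-1457671) = (-121546 + (⅔ - I*√119895/45))*(-1/1457671) = (-364636/3 - I*√119895/45)*(-1/1457671) = 364636/4373013 + I*√119895/65595195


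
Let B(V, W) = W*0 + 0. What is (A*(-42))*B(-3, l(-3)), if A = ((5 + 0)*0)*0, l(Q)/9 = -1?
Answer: 0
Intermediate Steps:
l(Q) = -9 (l(Q) = 9*(-1) = -9)
B(V, W) = 0 (B(V, W) = 0 + 0 = 0)
A = 0 (A = (5*0)*0 = 0*0 = 0)
(A*(-42))*B(-3, l(-3)) = (0*(-42))*0 = 0*0 = 0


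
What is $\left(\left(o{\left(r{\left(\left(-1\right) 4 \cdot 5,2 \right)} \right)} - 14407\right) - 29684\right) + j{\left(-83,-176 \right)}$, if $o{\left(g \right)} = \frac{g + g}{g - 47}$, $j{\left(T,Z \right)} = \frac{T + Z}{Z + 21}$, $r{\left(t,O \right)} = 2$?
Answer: $- \frac{61504738}{1395} \approx -44089.0$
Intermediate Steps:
$j{\left(T,Z \right)} = \frac{T + Z}{21 + Z}$
$o{\left(g \right)} = \frac{2 g}{-47 + g}$
$\left(\left(o{\left(r{\left(\left(-1\right) 4 \cdot 5,2 \right)} \right)} - 14407\right) - 29684\right) + j{\left(-83,-176 \right)} = \left(\left(2 \cdot 2 \frac{1}{-47 + 2} - 14407\right) - 29684\right) + \frac{-83 - 176}{21 - 176} = \left(\left(2 \cdot 2 \frac{1}{-45} - 14407\right) - 29684\right) + \frac{1}{-155} \left(-259\right) = \left(\left(2 \cdot 2 \left(- \frac{1}{45}\right) - 14407\right) - 29684\right) - - \frac{259}{155} = \left(\left(- \frac{4}{45} - 14407\right) - 29684\right) + \frac{259}{155} = \left(- \frac{648319}{45} - 29684\right) + \frac{259}{155} = - \frac{1984099}{45} + \frac{259}{155} = - \frac{61504738}{1395}$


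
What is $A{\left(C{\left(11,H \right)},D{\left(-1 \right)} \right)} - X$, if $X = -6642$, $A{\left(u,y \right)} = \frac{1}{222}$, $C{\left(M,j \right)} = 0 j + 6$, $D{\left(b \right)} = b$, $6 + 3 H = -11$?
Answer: $\frac{1474525}{222} \approx 6642.0$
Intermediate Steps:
$H = - \frac{17}{3}$ ($H = -2 + \frac{1}{3} \left(-11\right) = -2 - \frac{11}{3} = - \frac{17}{3} \approx -5.6667$)
$C{\left(M,j \right)} = 6$ ($C{\left(M,j \right)} = 0 + 6 = 6$)
$A{\left(u,y \right)} = \frac{1}{222}$
$A{\left(C{\left(11,H \right)},D{\left(-1 \right)} \right)} - X = \frac{1}{222} - -6642 = \frac{1}{222} + 6642 = \frac{1474525}{222}$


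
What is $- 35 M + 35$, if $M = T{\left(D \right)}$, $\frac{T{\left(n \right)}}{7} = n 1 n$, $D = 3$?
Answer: $-2170$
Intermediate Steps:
$T{\left(n \right)} = 7 n^{2}$ ($T{\left(n \right)} = 7 n 1 n = 7 n n = 7 n^{2}$)
$M = 63$ ($M = 7 \cdot 3^{2} = 7 \cdot 9 = 63$)
$- 35 M + 35 = \left(-35\right) 63 + 35 = -2205 + 35 = -2170$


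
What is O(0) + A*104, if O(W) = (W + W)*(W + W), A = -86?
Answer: -8944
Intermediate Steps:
O(W) = 4*W² (O(W) = (2*W)*(2*W) = 4*W²)
O(0) + A*104 = 4*0² - 86*104 = 4*0 - 8944 = 0 - 8944 = -8944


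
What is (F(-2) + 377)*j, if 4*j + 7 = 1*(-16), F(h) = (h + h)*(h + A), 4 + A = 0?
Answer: -9223/4 ≈ -2305.8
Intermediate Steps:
A = -4 (A = -4 + 0 = -4)
F(h) = 2*h*(-4 + h) (F(h) = (h + h)*(h - 4) = (2*h)*(-4 + h) = 2*h*(-4 + h))
j = -23/4 (j = -7/4 + (1*(-16))/4 = -7/4 + (¼)*(-16) = -7/4 - 4 = -23/4 ≈ -5.7500)
(F(-2) + 377)*j = (2*(-2)*(-4 - 2) + 377)*(-23/4) = (2*(-2)*(-6) + 377)*(-23/4) = (24 + 377)*(-23/4) = 401*(-23/4) = -9223/4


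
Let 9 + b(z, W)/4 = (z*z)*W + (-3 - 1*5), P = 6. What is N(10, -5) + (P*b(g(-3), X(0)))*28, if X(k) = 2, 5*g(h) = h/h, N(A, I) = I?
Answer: -284381/25 ≈ -11375.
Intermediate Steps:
g(h) = 1/5 (g(h) = (h/h)/5 = (1/5)*1 = 1/5)
b(z, W) = -68 + 4*W*z**2 (b(z, W) = -36 + 4*((z*z)*W + (-3 - 1*5)) = -36 + 4*(z**2*W + (-3 - 5)) = -36 + 4*(W*z**2 - 8) = -36 + 4*(-8 + W*z**2) = -36 + (-32 + 4*W*z**2) = -68 + 4*W*z**2)
N(10, -5) + (P*b(g(-3), X(0)))*28 = -5 + (6*(-68 + 4*2*(1/5)**2))*28 = -5 + (6*(-68 + 4*2*(1/25)))*28 = -5 + (6*(-68 + 8/25))*28 = -5 + (6*(-1692/25))*28 = -5 - 10152/25*28 = -5 - 284256/25 = -284381/25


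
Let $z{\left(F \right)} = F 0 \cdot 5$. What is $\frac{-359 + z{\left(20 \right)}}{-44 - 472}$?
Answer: $\frac{359}{516} \approx 0.69574$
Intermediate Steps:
$z{\left(F \right)} = 0$ ($z{\left(F \right)} = 0 \cdot 5 = 0$)
$\frac{-359 + z{\left(20 \right)}}{-44 - 472} = \frac{-359 + 0}{-44 - 472} = - \frac{359}{-516} = \left(-359\right) \left(- \frac{1}{516}\right) = \frac{359}{516}$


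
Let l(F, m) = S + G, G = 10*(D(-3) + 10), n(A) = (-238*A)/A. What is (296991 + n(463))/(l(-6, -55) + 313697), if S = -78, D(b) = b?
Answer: 296753/313689 ≈ 0.94601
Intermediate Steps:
n(A) = -238
G = 70 (G = 10*(-3 + 10) = 10*7 = 70)
l(F, m) = -8 (l(F, m) = -78 + 70 = -8)
(296991 + n(463))/(l(-6, -55) + 313697) = (296991 - 238)/(-8 + 313697) = 296753/313689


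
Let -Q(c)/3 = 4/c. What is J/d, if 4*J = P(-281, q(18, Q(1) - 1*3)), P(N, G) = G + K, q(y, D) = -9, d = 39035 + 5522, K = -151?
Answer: -40/44557 ≈ -0.00089773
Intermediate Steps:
d = 44557
Q(c) = -12/c
P(N, G) = -151 + G (P(N, G) = G - 151 = -151 + G)
J = -40 (J = (-151 - 9)/4 = (1/4)*(-160) = -40)
J/d = -40/44557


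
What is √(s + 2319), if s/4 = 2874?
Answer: 3*√1535 ≈ 117.54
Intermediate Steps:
s = 11496 (s = 4*2874 = 11496)
√(s + 2319) = √(11496 + 2319) = √13815 = 3*√1535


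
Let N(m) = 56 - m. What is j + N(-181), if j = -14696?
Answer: -14459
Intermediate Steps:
j + N(-181) = -14696 + (56 - 1*(-181)) = -14696 + (56 + 181) = -14696 + 237 = -14459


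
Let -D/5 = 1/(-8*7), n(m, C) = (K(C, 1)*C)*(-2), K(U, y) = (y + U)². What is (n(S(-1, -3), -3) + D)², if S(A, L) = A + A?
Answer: 1819801/3136 ≈ 580.29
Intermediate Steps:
K(U, y) = (U + y)²
S(A, L) = 2*A
n(m, C) = -2*C*(1 + C)² (n(m, C) = ((C + 1)²*C)*(-2) = ((1 + C)²*C)*(-2) = (C*(1 + C)²)*(-2) = -2*C*(1 + C)²)
D = 5/56 (D = -5/((-8*7)) = -5/(-56) = -5*(-1/56) = 5/56 ≈ 0.089286)
(n(S(-1, -3), -3) + D)² = (-2*(-3)*(1 - 3)² + 5/56)² = (-2*(-3)*(-2)² + 5/56)² = (-2*(-3)*4 + 5/56)² = (24 + 5/56)² = (1349/56)² = 1819801/3136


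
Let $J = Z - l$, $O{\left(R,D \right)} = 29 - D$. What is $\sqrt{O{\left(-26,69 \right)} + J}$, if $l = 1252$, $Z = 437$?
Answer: $3 i \sqrt{95} \approx 29.24 i$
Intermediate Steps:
$J = -815$ ($J = 437 - 1252 = -815$)
$\sqrt{O{\left(-26,69 \right)} + J} = \sqrt{\left(29 - 69\right) - 815} = \sqrt{-40 - 815} = \sqrt{-855} = 3 i \sqrt{95}$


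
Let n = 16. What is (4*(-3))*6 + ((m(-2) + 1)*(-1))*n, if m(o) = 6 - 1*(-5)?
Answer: -264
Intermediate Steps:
m(o) = 11 (m(o) = 6 + 5 = 11)
(4*(-3))*6 + ((m(-2) + 1)*(-1))*n = (4*(-3))*6 + ((11 + 1)*(-1))*16 = -12*6 + (12*(-1))*16 = -72 - 12*16 = -72 - 192 = -264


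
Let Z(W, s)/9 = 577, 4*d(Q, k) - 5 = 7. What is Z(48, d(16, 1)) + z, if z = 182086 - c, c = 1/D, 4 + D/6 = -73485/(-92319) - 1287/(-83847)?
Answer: 3081661001723441/16454915616 ≈ 1.8728e+5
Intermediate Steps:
d(Q, k) = 3 (d(Q, k) = 5/4 + (1/4)*7 = 5/4 + 7/4 = 3)
D = -16454915616/860074577 (D = -24 + 6*(-73485/(-92319) - 1287/(-83847)) = -24 + 6*(-73485*(-1/92319) - 1287*(-1/83847)) = -24 + 6*(24495/30773 + 429/27949) = -24 + 6*(697812372/860074577) = -24 + 4186874232/860074577 = -16454915616/860074577 ≈ -19.132)
Z(W, s) = 5193 (Z(W, s) = 9*577 = 5193)
c = -860074577/16454915616 (c = 1/(-16454915616/860074577) = -860074577/16454915616 ≈ -0.052269)
z = 2996210624929553/16454915616 (z = 182086 - 1*(-860074577/16454915616) = 182086 + 860074577/16454915616 = 2996210624929553/16454915616 ≈ 1.8209e+5)
Z(48, d(16, 1)) + z = 5193 + 2996210624929553/16454915616 = 3081661001723441/16454915616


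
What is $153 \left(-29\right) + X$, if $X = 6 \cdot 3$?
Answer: $-4419$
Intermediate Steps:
$X = 18$
$153 \left(-29\right) + X = 153 \left(-29\right) + 18 = -4437 + 18 = -4419$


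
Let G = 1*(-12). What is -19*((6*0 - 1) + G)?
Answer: 247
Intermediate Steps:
G = -12
-19*((6*0 - 1) + G) = -19*((6*0 - 1) - 12) = -19*((0 - 1) - 12) = -19*(-1 - 12) = -19*(-13) = 247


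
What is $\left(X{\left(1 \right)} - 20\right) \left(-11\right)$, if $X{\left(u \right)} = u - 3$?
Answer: $242$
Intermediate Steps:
$X{\left(u \right)} = -3 + u$
$\left(X{\left(1 \right)} - 20\right) \left(-11\right) = \left(\left(-3 + 1\right) - 20\right) \left(-11\right) = \left(-2 - 20\right) \left(-11\right) = \left(-22\right) \left(-11\right) = 242$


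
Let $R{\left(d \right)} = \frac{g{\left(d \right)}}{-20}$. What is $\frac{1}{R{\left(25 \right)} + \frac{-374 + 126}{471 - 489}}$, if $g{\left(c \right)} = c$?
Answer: $\frac{36}{451} \approx 0.079823$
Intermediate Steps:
$R{\left(d \right)} = - \frac{d}{20}$ ($R{\left(d \right)} = \frac{d}{-20} = d \left(- \frac{1}{20}\right) = - \frac{d}{20}$)
$\frac{1}{R{\left(25 \right)} + \frac{-374 + 126}{471 - 489}} = \frac{1}{\left(- \frac{1}{20}\right) 25 + \frac{-374 + 126}{471 - 489}} = \frac{1}{- \frac{5}{4} - \frac{248}{-18}} = \frac{1}{- \frac{5}{4} - - \frac{124}{9}} = \frac{1}{- \frac{5}{4} + \frac{124}{9}} = \frac{1}{\frac{451}{36}} = \frac{36}{451}$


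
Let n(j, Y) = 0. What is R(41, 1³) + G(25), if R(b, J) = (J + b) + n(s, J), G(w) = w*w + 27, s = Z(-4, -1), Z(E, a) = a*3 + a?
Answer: 694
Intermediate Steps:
Z(E, a) = 4*a (Z(E, a) = 3*a + a = 4*a)
s = -4 (s = 4*(-1) = -4)
G(w) = 27 + w² (G(w) = w² + 27 = 27 + w²)
R(b, J) = J + b (R(b, J) = (J + b) + 0 = J + b)
R(41, 1³) + G(25) = (1³ + 41) + (27 + 25²) = (1 + 41) + (27 + 625) = 42 + 652 = 694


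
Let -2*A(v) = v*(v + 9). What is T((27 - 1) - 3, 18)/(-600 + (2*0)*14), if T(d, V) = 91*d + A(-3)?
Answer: -1051/300 ≈ -3.5033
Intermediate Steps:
A(v) = -v*(9 + v)/2 (A(v) = -v*(v + 9)/2 = -v*(9 + v)/2)
T(d, V) = 9 + 91*d (T(d, V) = 91*d - ½*(-3)*(9 - 3) = 91*d - ½*(-3)*6 = 91*d + 9 = 9 + 91*d)
T((27 - 1) - 3, 18)/(-600 + (2*0)*14) = (9 + 91*((27 - 1) - 3))/(-600 + (2*0)*14) = (9 + 91*(26 - 3))/(-600 + 0*14) = (9 + 91*23)/(-600 + 0) = (9 + 2093)/(-600) = 2102*(-1/600) = -1051/300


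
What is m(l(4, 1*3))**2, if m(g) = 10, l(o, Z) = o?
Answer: 100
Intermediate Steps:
m(l(4, 1*3))**2 = 10**2 = 100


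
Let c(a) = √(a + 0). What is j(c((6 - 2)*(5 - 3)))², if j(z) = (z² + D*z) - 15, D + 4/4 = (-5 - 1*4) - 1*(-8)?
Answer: 81 + 56*√2 ≈ 160.20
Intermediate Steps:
D = -2 (D = -1 + ((-5 - 1*4) - 1*(-8)) = -1 + ((-5 - 4) + 8) = -1 + (-9 + 8) = -1 - 1 = -2)
c(a) = √a
j(z) = -15 + z² - 2*z (j(z) = (z² - 2*z) - 15 = -15 + z² - 2*z)
j(c((6 - 2)*(5 - 3)))² = (-15 + (√((6 - 2)*(5 - 3)))² - 2*√(5 - 3)*√(6 - 2))² = (-15 + (√(4*2))² - 2*2*√2)² = (-15 + (√8)² - 4*√2)² = (-15 + (2*√2)² - 4*√2)² = (-15 + 8 - 4*√2)² = (-7 - 4*√2)²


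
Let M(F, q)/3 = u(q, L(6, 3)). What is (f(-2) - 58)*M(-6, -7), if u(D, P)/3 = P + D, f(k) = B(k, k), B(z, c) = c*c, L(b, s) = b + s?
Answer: -972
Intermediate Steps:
B(z, c) = c**2
f(k) = k**2
u(D, P) = 3*D + 3*P (u(D, P) = 3*(P + D) = 3*(D + P) = 3*D + 3*P)
M(F, q) = 81 + 9*q (M(F, q) = 3*(3*q + 3*(6 + 3)) = 3*(3*q + 3*9) = 3*(3*q + 27) = 3*(27 + 3*q) = 81 + 9*q)
(f(-2) - 58)*M(-6, -7) = ((-2)**2 - 58)*(81 + 9*(-7)) = (4 - 58)*(81 - 63) = -54*18 = -972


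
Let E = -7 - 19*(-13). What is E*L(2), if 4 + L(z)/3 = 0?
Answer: -2880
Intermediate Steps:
L(z) = -12 (L(z) = -12 + 3*0 = -12 + 0 = -12)
E = 240 (E = -7 + 247 = 240)
E*L(2) = 240*(-12) = -2880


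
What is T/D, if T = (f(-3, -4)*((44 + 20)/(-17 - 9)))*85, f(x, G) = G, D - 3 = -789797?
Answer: -5440/5133661 ≈ -0.0010597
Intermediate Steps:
D = -789794 (D = 3 - 789797 = -789794)
T = 10880/13 (T = -4*(44 + 20)/(-17 - 9)*85 = -256/(-26)*85 = -256*(-1)/26*85 = -4*(-32/13)*85 = (128/13)*85 = 10880/13 ≈ 836.92)
T/D = (10880/13)/(-789794) = (10880/13)*(-1/789794) = -5440/5133661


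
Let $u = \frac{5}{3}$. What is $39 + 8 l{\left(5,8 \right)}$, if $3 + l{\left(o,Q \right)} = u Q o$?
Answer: $\frac{1645}{3} \approx 548.33$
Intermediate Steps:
$u = \frac{5}{3}$ ($u = 5 \cdot \frac{1}{3} = \frac{5}{3} \approx 1.6667$)
$l{\left(o,Q \right)} = -3 + \frac{5 Q o}{3}$ ($l{\left(o,Q \right)} = -3 + \frac{5 Q}{3} o = -3 + \frac{5 Q o}{3}$)
$39 + 8 l{\left(5,8 \right)} = 39 + 8 \left(-3 + \frac{5}{3} \cdot 8 \cdot 5\right) = 39 + 8 \left(-3 + \frac{200}{3}\right) = 39 + 8 \cdot \frac{191}{3} = 39 + \frac{1528}{3} = \frac{1645}{3}$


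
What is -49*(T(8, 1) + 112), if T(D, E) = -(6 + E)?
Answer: -5145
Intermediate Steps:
T(D, E) = -6 - E
-49*(T(8, 1) + 112) = -49*((-6 - 1*1) + 112) = -49*((-6 - 1) + 112) = -49*(-7 + 112) = -49*105 = -5145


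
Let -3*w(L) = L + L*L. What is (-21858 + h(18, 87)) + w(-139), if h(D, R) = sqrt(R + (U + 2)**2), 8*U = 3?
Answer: -225939/8 ≈ -28242.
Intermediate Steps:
U = 3/8 (U = (1/8)*3 = 3/8 ≈ 0.37500)
h(D, R) = sqrt(361/64 + R) (h(D, R) = sqrt(R + (3/8 + 2)**2) = sqrt(R + (19/8)**2) = sqrt(R + 361/64) = sqrt(361/64 + R))
w(L) = -L/3 - L**2/3 (w(L) = -(L + L*L)/3 = -(L + L**2)/3 = -L/3 - L**2/3)
(-21858 + h(18, 87)) + w(-139) = (-21858 + sqrt(361 + 64*87)/8) - 1/3*(-139)*(1 - 139) = (-21858 + sqrt(361 + 5568)/8) - 1/3*(-139)*(-138) = (-21858 + sqrt(5929)/8) - 6394 = (-21858 + (1/8)*77) - 6394 = (-21858 + 77/8) - 6394 = -174787/8 - 6394 = -225939/8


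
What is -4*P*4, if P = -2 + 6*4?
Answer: -352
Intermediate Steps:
P = 22 (P = -2 + 24 = 22)
-4*P*4 = -4*22*4 = -88*4 = -352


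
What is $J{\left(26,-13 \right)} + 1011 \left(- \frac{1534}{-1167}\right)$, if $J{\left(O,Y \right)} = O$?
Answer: $\frac{527072}{389} \approx 1354.9$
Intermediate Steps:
$J{\left(26,-13 \right)} + 1011 \left(- \frac{1534}{-1167}\right) = 26 + 1011 \left(- \frac{1534}{-1167}\right) = 26 + 1011 \left(\left(-1534\right) \left(- \frac{1}{1167}\right)\right) = 26 + 1011 \cdot \frac{1534}{1167} = 26 + \frac{516958}{389} = \frac{527072}{389}$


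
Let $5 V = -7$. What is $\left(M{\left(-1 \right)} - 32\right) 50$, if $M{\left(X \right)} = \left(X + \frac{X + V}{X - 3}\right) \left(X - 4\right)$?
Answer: $-1500$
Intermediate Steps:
$V = - \frac{7}{5}$ ($V = \frac{1}{5} \left(-7\right) = - \frac{7}{5} \approx -1.4$)
$M{\left(X \right)} = \left(-4 + X\right) \left(X + \frac{- \frac{7}{5} + X}{-3 + X}\right)$ ($M{\left(X \right)} = \left(X + \frac{X - \frac{7}{5}}{X - 3}\right) \left(X - 4\right) = \left(X + \frac{- \frac{7}{5} + X}{-3 + X}\right) \left(-4 + X\right) = \left(-4 + X\right) \left(X + \frac{- \frac{7}{5} + X}{-3 + X}\right)$)
$\left(M{\left(-1 \right)} - 32\right) 50 = \left(\frac{28 - 30 \left(-1\right)^{2} + 5 \left(-1\right)^{3} + 33 \left(-1\right)}{5 \left(-3 - 1\right)} - 32\right) 50 = \left(\frac{28 - 30 + 5 \left(-1\right) - 33}{5 \left(-4\right)} - 32\right) 50 = \left(\frac{1}{5} \left(- \frac{1}{4}\right) \left(28 - 30 - 5 - 33\right) - 32\right) 50 = \left(\frac{1}{5} \left(- \frac{1}{4}\right) \left(-40\right) - 32\right) 50 = \left(2 - 32\right) 50 = \left(-30\right) 50 = -1500$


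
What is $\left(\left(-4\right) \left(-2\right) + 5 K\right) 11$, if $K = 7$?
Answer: $473$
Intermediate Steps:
$\left(\left(-4\right) \left(-2\right) + 5 K\right) 11 = \left(\left(-4\right) \left(-2\right) + 5 \cdot 7\right) 11 = \left(8 + 35\right) 11 = 43 \cdot 11 = 473$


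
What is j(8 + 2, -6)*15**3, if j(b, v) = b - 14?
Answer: -13500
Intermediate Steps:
j(b, v) = -14 + b
j(8 + 2, -6)*15**3 = (-14 + (8 + 2))*15**3 = (-14 + 10)*3375 = -4*3375 = -13500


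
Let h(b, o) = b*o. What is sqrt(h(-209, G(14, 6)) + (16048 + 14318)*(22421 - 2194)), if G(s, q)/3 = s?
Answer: 4*sqrt(38387769) ≈ 24783.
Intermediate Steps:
G(s, q) = 3*s
sqrt(h(-209, G(14, 6)) + (16048 + 14318)*(22421 - 2194)) = sqrt(-627*14 + (16048 + 14318)*(22421 - 2194)) = sqrt(-209*42 + 30366*20227) = sqrt(-8778 + 614213082) = sqrt(614204304) = 4*sqrt(38387769)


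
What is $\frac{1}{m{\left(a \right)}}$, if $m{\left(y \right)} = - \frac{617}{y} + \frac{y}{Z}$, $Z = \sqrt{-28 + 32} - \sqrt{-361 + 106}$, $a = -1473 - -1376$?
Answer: $\frac{97 \left(\sqrt{255} + 2 i\right)}{- 8175 i + 617 \sqrt{255}} \approx 0.083435 + 0.088918 i$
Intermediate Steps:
$a = -97$ ($a = -1473 + 1376 = -97$)
$Z = 2 - i \sqrt{255}$ ($Z = \sqrt{4} - \sqrt{-255} = 2 - i \sqrt{255} \approx 2.0 - 15.969 i$)
$m{\left(y \right)} = - \frac{617}{y} + \frac{y}{2 - i \sqrt{255}}$
$\frac{1}{m{\left(a \right)}} = \frac{1}{- \frac{617}{-97} - \frac{97}{2 - i \sqrt{255}}} = \frac{1}{\left(-617\right) \left(- \frac{1}{97}\right) - \frac{97}{2 - i \sqrt{255}}} = \frac{1}{\frac{617}{97} - \frac{97}{2 - i \sqrt{255}}}$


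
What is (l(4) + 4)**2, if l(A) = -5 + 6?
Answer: 25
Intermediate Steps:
l(A) = 1
(l(4) + 4)**2 = (1 + 4)**2 = 5**2 = 25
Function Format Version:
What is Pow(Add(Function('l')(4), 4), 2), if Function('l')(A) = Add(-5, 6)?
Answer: 25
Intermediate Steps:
Function('l')(A) = 1
Pow(Add(Function('l')(4), 4), 2) = Pow(Add(1, 4), 2) = Pow(5, 2) = 25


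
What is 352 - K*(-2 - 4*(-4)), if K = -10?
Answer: 492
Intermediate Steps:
352 - K*(-2 - 4*(-4)) = 352 - (-10)*(-2 - 4*(-4)) = 352 - (-10)*(-2 + 16) = 352 - (-10)*14 = 352 - 1*(-140) = 352 + 140 = 492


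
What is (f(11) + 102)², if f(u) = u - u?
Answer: 10404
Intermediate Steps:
f(u) = 0
(f(11) + 102)² = (0 + 102)² = 102² = 10404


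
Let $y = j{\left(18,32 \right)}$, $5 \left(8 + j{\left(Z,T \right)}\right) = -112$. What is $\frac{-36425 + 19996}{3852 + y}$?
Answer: $- \frac{82145}{19108} \approx -4.299$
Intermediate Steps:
$j{\left(Z,T \right)} = - \frac{152}{5}$ ($j{\left(Z,T \right)} = -8 + \frac{1}{5} \left(-112\right) = -8 - \frac{112}{5} = - \frac{152}{5}$)
$y = - \frac{152}{5} \approx -30.4$
$\frac{-36425 + 19996}{3852 + y} = \frac{-36425 + 19996}{3852 - \frac{152}{5}} = - \frac{16429}{\frac{19108}{5}} = \left(-16429\right) \frac{5}{19108} = - \frac{82145}{19108}$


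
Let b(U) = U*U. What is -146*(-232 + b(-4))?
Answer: 31536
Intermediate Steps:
b(U) = U²
-146*(-232 + b(-4)) = -146*(-232 + (-4)²) = -146*(-232 + 16) = -146*(-216) = 31536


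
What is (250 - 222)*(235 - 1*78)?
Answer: 4396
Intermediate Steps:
(250 - 222)*(235 - 1*78) = 28*(235 - 78) = 28*157 = 4396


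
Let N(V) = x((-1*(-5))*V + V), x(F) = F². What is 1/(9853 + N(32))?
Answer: 1/46717 ≈ 2.1405e-5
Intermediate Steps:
N(V) = 36*V² (N(V) = ((-1*(-5))*V + V)² = (5*V + V)² = (6*V)² = 36*V²)
1/(9853 + N(32)) = 1/(9853 + 36*32²) = 1/(9853 + 36*1024) = 1/(9853 + 36864) = 1/46717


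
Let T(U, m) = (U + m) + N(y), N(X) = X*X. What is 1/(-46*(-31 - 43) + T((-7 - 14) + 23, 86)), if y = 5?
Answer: 1/3517 ≈ 0.00028433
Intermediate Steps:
N(X) = X²
T(U, m) = 25 + U + m (T(U, m) = (U + m) + 5² = (U + m) + 25 = 25 + U + m)
1/(-46*(-31 - 43) + T((-7 - 14) + 23, 86)) = 1/(-46*(-31 - 43) + (25 + ((-7 - 14) + 23) + 86)) = 1/(-46*(-74) + (25 + (-21 + 23) + 86)) = 1/(3404 + (25 + 2 + 86)) = 1/(3404 + 113) = 1/3517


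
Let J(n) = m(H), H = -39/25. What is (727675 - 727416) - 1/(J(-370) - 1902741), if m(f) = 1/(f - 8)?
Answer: 117781577355/454755124 ≈ 259.00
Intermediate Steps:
H = -39/25 (H = -39*1/25 = -39/25 ≈ -1.5600)
m(f) = 1/(-8 + f)
J(n) = -25/239 (J(n) = 1/(-8 - 39/25) = 1/(-239/25) = -25/239)
(727675 - 727416) - 1/(J(-370) - 1902741) = (727675 - 727416) - 1/(-25/239 - 1902741) = 259 - 1/(-454755124/239) = 259 - 1*(-239/454755124) = 259 + 239/454755124 = 117781577355/454755124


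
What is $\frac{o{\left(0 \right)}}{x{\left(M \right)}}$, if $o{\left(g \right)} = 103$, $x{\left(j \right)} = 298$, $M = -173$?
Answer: $\frac{103}{298} \approx 0.34564$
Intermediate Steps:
$\frac{o{\left(0 \right)}}{x{\left(M \right)}} = \frac{103}{298}$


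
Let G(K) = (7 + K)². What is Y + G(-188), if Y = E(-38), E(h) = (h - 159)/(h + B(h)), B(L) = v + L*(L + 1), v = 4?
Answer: 44947895/1372 ≈ 32761.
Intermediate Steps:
B(L) = 4 + L*(1 + L) (B(L) = 4 + L*(L + 1) = 4 + L*(1 + L))
E(h) = (-159 + h)/(4 + h² + 2*h) (E(h) = (h - 159)/(h + (4 + h + h²)) = (-159 + h)/(4 + h² + 2*h))
Y = -197/1372 (Y = (-159 - 38)/(4 + (-38)² + 2*(-38)) = -197/(4 + 1444 - 76) = -197/1372 ≈ -0.14359)
Y + G(-188) = -197/1372 + (7 - 188)² = -197/1372 + (-181)² = -197/1372 + 32761 = 44947895/1372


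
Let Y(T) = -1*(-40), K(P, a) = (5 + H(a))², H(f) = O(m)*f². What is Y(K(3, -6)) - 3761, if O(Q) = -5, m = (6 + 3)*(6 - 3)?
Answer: -3721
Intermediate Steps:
m = 27 (m = 9*3 = 27)
H(f) = -5*f²
K(P, a) = (5 - 5*a²)²
Y(T) = 40
Y(K(3, -6)) - 3761 = 40 - 3761 = -3721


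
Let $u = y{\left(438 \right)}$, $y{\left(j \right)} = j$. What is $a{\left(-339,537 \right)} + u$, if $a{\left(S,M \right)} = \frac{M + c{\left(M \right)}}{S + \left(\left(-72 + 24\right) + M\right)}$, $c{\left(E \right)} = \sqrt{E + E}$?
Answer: $\frac{22079}{50} + \frac{\sqrt{1074}}{150} \approx 441.8$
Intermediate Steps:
$c{\left(E \right)} = \sqrt{2} \sqrt{E}$ ($c{\left(E \right)} = \sqrt{2 E} = \sqrt{2} \sqrt{E}$)
$a{\left(S,M \right)} = \frac{M + \sqrt{2} \sqrt{M}}{-48 + M + S}$ ($a{\left(S,M \right)} = \frac{M + \sqrt{2} \sqrt{M}}{S + \left(\left(-72 + 24\right) + M\right)} = \frac{M + \sqrt{2} \sqrt{M}}{S + \left(-48 + M\right)} = \frac{M + \sqrt{2} \sqrt{M}}{-48 + M + S}$)
$u = 438$
$a{\left(-339,537 \right)} + u = \frac{537 + \sqrt{2} \sqrt{537}}{-48 + 537 - 339} + 438 = \frac{537 + \sqrt{1074}}{150} + 438 = \left(\frac{179}{50} + \frac{\sqrt{1074}}{150}\right) + 438 = \frac{22079}{50} + \frac{\sqrt{1074}}{150}$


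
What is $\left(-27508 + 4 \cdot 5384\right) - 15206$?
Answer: $-21178$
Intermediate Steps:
$\left(-27508 + 4 \cdot 5384\right) - 15206 = \left(-27508 + 21536\right) - 15206 = -5972 - 15206 = -21178$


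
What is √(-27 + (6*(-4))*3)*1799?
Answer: 5397*I*√11 ≈ 17900.0*I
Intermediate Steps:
√(-27 + (6*(-4))*3)*1799 = √(-27 - 24*3)*1799 = √(-27 - 72)*1799 = √(-99)*1799 = (3*I*√11)*1799 = 5397*I*√11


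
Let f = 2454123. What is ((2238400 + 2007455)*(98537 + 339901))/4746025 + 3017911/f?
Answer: 913694539442595209/2329465822215 ≈ 3.9223e+5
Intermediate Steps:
((2238400 + 2007455)*(98537 + 339901))/4746025 + 3017911/f = ((2238400 + 2007455)*(98537 + 339901))/4746025 + 3017911/2454123 = (4245855*438438)*(1/4746025) + 3017911*(1/2454123) = 1861544174490*(1/4746025) + 3017911/2454123 = 372308834898/949205 + 3017911/2454123 = 913694539442595209/2329465822215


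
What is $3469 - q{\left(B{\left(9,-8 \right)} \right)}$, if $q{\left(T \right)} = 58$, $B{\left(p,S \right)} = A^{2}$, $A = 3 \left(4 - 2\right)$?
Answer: $3411$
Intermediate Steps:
$A = 6$ ($A = 3 \cdot 2 = 6$)
$B{\left(p,S \right)} = 36$ ($B{\left(p,S \right)} = 6^{2} = 36$)
$3469 - q{\left(B{\left(9,-8 \right)} \right)} = 3469 - 58 = 3411$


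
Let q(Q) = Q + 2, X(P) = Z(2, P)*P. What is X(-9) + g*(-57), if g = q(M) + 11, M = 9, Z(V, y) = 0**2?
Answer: -1254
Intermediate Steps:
Z(V, y) = 0
X(P) = 0 (X(P) = 0*P = 0)
q(Q) = 2 + Q
g = 22 (g = (2 + 9) + 11 = 11 + 11 = 22)
X(-9) + g*(-57) = 0 + 22*(-57) = 0 - 1254 = -1254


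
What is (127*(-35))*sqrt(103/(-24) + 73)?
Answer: -4445*sqrt(9894)/12 ≈ -36845.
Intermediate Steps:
(127*(-35))*sqrt(103/(-24) + 73) = -4445*sqrt(103*(-1/24) + 73) = -4445*sqrt(-103/24 + 73) = -4445*sqrt(9894)/12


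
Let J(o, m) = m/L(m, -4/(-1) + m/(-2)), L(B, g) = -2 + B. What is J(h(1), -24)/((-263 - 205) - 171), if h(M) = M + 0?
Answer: -4/2769 ≈ -0.0014446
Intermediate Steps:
h(M) = M
J(o, m) = m/(-2 + m)
J(h(1), -24)/((-263 - 205) - 171) = (-24/(-2 - 24))/((-263 - 205) - 171) = (-24/(-26))/(-468 - 171) = -24*(-1/26)/(-639) = (12/13)*(-1/639) = -4/2769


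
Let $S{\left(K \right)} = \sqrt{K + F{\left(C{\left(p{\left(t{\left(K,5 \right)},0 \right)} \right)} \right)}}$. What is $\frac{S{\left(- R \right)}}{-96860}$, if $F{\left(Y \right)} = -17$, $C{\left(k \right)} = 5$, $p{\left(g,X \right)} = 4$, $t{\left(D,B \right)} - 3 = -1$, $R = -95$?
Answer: $- \frac{\sqrt{78}}{96860} \approx -9.1181 \cdot 10^{-5}$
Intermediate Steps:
$t{\left(D,B \right)} = 2$ ($t{\left(D,B \right)} = 3 - 1 = 2$)
$S{\left(K \right)} = \sqrt{-17 + K}$ ($S{\left(K \right)} = \sqrt{K - 17} = \sqrt{-17 + K}$)
$\frac{S{\left(- R \right)}}{-96860} = \frac{\sqrt{-17 - -95}}{-96860} = \sqrt{-17 + 95} \left(- \frac{1}{96860}\right) = \sqrt{78} \left(- \frac{1}{96860}\right) = - \frac{\sqrt{78}}{96860}$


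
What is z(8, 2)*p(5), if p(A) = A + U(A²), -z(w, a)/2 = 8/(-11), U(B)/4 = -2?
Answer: -48/11 ≈ -4.3636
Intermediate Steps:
U(B) = -8 (U(B) = 4*(-2) = -8)
z(w, a) = 16/11 (z(w, a) = -16/(-11) = -16*(-1)/11 = -2*(-8/11) = 16/11)
p(A) = -8 + A (p(A) = A - 8 = -8 + A)
z(8, 2)*p(5) = 16*(-8 + 5)/11 = (16/11)*(-3) = -48/11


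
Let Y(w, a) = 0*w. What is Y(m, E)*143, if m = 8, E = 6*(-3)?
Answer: 0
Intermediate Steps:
E = -18
Y(w, a) = 0
Y(m, E)*143 = 0*143 = 0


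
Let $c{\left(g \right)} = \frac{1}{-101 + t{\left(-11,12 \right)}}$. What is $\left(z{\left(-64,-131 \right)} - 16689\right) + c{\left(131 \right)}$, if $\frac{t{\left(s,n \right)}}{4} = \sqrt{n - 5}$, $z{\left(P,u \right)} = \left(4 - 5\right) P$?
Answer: $- \frac{167729726}{10089} - \frac{4 \sqrt{7}}{10089} \approx -16625.0$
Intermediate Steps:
$z{\left(P,u \right)} = - P$
$t{\left(s,n \right)} = 4 \sqrt{-5 + n}$ ($t{\left(s,n \right)} = 4 \sqrt{n - 5} = 4 \sqrt{-5 + n}$)
$c{\left(g \right)} = \frac{1}{-101 + 4 \sqrt{7}}$ ($c{\left(g \right)} = \frac{1}{-101 + 4 \sqrt{-5 + 12}} = \frac{1}{-101 + 4 \sqrt{7}}$)
$\left(z{\left(-64,-131 \right)} - 16689\right) + c{\left(131 \right)} = \left(\left(-1\right) \left(-64\right) - 16689\right) - \left(\frac{101}{10089} + \frac{4 \sqrt{7}}{10089}\right) = \left(64 - 16689\right) - \left(\frac{101}{10089} + \frac{4 \sqrt{7}}{10089}\right) = -16625 - \left(\frac{101}{10089} + \frac{4 \sqrt{7}}{10089}\right) = - \frac{167729726}{10089} - \frac{4 \sqrt{7}}{10089}$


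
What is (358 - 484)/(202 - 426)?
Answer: 9/16 ≈ 0.56250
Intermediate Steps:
(358 - 484)/(202 - 426) = -126/(-224) = -126*(-1/224) = 9/16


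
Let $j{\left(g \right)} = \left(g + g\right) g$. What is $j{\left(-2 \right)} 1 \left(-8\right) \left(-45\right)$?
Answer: $2880$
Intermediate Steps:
$j{\left(g \right)} = 2 g^{2}$ ($j{\left(g \right)} = 2 g g = 2 g^{2}$)
$j{\left(-2 \right)} 1 \left(-8\right) \left(-45\right) = 2 \left(-2\right)^{2} \cdot 1 \left(-8\right) \left(-45\right) = 2 \cdot 4 \left(-8\right) \left(-45\right) = 8 \left(-8\right) \left(-45\right) = \left(-64\right) \left(-45\right) = 2880$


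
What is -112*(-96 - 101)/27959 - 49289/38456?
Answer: -23025129/46747448 ≈ -0.49254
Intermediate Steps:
-112*(-96 - 101)/27959 - 49289/38456 = -112*(-197)*(1/27959) - 49289*1/38456 = 22064*(1/27959) - 2143/1672 = 22064/27959 - 2143/1672 = -23025129/46747448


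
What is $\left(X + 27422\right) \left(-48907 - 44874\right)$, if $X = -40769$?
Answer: $1251695007$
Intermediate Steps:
$\left(X + 27422\right) \left(-48907 - 44874\right) = \left(-40769 + 27422\right) \left(-48907 - 44874\right) = \left(-13347\right) \left(-93781\right) = 1251695007$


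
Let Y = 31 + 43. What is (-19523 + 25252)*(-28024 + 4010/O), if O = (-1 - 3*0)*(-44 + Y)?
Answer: -483945817/3 ≈ -1.6132e+8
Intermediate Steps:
Y = 74
O = -30 (O = (-1 - 3*0)*(-44 + 74) = (-1 + 0)*30 = -1*30 = -30)
(-19523 + 25252)*(-28024 + 4010/O) = (-19523 + 25252)*(-28024 + 4010/(-30)) = 5729*(-28024 + 4010*(-1/30)) = 5729*(-28024 - 401/3) = 5729*(-84473/3) = -483945817/3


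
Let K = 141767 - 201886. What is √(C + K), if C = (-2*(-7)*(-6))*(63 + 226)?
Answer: I*√84395 ≈ 290.51*I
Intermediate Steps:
K = -60119
C = -24276 (C = (14*(-6))*289 = -84*289 = -24276)
√(C + K) = √(-24276 - 60119) = √(-84395) = I*√84395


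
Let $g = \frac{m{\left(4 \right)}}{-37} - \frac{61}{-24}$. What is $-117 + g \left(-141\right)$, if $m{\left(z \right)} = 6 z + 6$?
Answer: $- \frac{106871}{296} \approx -361.05$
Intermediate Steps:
$m{\left(z \right)} = 6 + 6 z$
$g = \frac{1537}{888}$ ($g = \frac{6 + 6 \cdot 4}{-37} - \frac{61}{-24} = \left(6 + 24\right) \left(- \frac{1}{37}\right) - - \frac{61}{24} = 30 \left(- \frac{1}{37}\right) + \frac{61}{24} = - \frac{30}{37} + \frac{61}{24} = \frac{1537}{888} \approx 1.7309$)
$-117 + g \left(-141\right) = -117 + \frac{1537}{888} \left(-141\right) = -117 - \frac{72239}{296} = - \frac{106871}{296}$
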